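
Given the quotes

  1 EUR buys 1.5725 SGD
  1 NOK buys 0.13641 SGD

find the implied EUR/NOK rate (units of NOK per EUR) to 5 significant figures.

EUR/NOK = 11.528

1 EUR × 1.5725 = 1.5725 SGD
1.5725 SGD ÷ 0.13641 = 11.5277 NOK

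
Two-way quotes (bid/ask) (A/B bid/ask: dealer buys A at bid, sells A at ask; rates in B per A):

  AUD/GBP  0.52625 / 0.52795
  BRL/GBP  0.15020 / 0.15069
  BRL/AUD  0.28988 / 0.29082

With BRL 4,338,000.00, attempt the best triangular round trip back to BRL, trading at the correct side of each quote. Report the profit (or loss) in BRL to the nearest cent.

Best loop BRL → AUD → GBP → BRL:
BRL 4,338,000.00 × 0.28988 (sell BRL at bid) = AUD 1,257,499.44
AUD 1,257,499.44 × 0.52625 (sell AUD at bid) = GBP 661,759.08
GBP 661,759.08 ÷ 0.15069 (buy BRL at ask) = BRL 4,391,526.18

Net profit: BRL 53,526.18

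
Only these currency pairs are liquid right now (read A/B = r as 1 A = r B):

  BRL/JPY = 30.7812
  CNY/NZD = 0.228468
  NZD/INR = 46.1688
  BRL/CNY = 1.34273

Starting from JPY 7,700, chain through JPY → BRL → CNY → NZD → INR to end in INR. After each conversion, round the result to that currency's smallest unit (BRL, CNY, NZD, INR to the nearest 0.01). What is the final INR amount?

INR 3,542.99

JPY 7,700 ÷ 30.7812 = BRL 250.15
BRL 250.15 × 1.34273 = CNY 335.88
CNY 335.88 × 0.228468 = NZD 76.74
NZD 76.74 × 46.1688 = INR 3,542.99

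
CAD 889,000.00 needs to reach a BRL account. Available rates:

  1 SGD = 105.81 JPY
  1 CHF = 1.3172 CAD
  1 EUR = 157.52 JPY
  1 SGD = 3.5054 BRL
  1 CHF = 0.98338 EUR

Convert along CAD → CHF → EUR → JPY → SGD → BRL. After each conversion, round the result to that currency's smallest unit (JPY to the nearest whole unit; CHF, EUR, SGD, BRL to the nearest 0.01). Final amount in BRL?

CAD 889,000.00 ÷ 1.3172 = CHF 674,916.49
CHF 674,916.49 × 0.98338 = EUR 663,699.38
EUR 663,699.38 × 157.52 = JPY 104,545,926
JPY 104,545,926 ÷ 105.81 = SGD 988,053.36
SGD 988,053.36 × 3.5054 = BRL 3,463,522.25

BRL 3,463,522.25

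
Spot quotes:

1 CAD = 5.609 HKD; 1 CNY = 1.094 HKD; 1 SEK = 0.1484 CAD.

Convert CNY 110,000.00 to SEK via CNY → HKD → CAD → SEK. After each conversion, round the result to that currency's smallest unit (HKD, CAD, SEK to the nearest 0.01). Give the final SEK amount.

SEK 144,574.12

CNY 110,000.00 × 1.094 = HKD 120,340.00
HKD 120,340.00 ÷ 5.609 = CAD 21,454.80
CAD 21,454.80 ÷ 0.1484 = SEK 144,574.12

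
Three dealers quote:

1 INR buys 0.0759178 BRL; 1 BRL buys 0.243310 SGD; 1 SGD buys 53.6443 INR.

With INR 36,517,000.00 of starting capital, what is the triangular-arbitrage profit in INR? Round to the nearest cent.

Profitable loop is INR → SGD → BRL → INR:
INR 36,517,000.00 ÷ 53.6443 = SGD 680,724.70
SGD 680,724.70 ÷ 0.243310 = BRL 2,797,767.04
BRL 2,797,767.04 ÷ 0.0759178 = INR 36,852,583.25
Profit = INR 36,852,583.25 − INR 36,517,000.00

Profit: INR 335,583.25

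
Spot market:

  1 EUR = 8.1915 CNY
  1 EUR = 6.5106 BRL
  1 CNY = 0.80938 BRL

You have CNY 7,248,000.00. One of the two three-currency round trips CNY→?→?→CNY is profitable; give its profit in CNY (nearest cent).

Profitable loop is CNY → BRL → EUR → CNY:
CNY 7,248,000.00 × 0.80938 = BRL 5,866,386.24
BRL 5,866,386.24 ÷ 6.5106 = EUR 901,051.55
EUR 901,051.55 × 8.1915 = CNY 7,380,963.80
Profit = CNY 7,380,963.80 − CNY 7,248,000.00

Profit: CNY 132,963.80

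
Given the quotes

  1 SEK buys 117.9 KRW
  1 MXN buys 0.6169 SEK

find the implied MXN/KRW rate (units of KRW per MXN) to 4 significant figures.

1 MXN × 0.6169 = 0.6169 SEK
0.6169 SEK × 117.9 = 72.7325 KRW

MXN/KRW = 72.73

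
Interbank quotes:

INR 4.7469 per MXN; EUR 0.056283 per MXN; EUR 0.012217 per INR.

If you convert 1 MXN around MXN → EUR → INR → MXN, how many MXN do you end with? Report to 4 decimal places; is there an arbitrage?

0.9705 (arbitrage exists)

Around MXN → EUR → INR → MXN: 1 × 0.056283 ÷ 0.012217 ÷ 4.7469 = 0.970516
Product < 1; profitable direction is MXN → INR → EUR → MXN.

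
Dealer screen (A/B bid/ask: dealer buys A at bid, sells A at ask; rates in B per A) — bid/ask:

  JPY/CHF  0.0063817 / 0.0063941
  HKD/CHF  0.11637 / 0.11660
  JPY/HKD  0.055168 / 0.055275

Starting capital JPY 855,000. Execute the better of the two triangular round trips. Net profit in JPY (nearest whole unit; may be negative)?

Net profit: JPY 3,450

Best loop JPY → HKD → CHF → JPY:
JPY 855,000 × 0.055168 (sell JPY at bid) = HKD 47,168.64
HKD 47,168.64 × 0.11637 (sell HKD at bid) = CHF 5,489.01
CHF 5,489.01 ÷ 0.0063941 (buy JPY at ask) = JPY 858,450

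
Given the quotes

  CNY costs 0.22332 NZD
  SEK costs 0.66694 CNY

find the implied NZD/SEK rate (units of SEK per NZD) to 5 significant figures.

1 NZD ÷ 0.22332 = 4.47788 CNY
4.47788 CNY ÷ 0.66694 = 6.71407 SEK

NZD/SEK = 6.7141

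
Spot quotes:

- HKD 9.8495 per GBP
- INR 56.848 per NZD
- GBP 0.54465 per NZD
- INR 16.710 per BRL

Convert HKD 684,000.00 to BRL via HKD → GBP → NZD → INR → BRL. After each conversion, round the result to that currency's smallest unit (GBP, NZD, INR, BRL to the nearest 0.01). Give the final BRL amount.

HKD 684,000.00 ÷ 9.8495 = GBP 69,445.15
GBP 69,445.15 ÷ 0.54465 = NZD 127,504.18
NZD 127,504.18 × 56.848 = INR 7,248,357.62
INR 7,248,357.62 ÷ 16.710 = BRL 433,773.65

BRL 433,773.65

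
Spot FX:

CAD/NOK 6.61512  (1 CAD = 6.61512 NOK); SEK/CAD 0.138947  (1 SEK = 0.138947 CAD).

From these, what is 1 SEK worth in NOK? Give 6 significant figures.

1 SEK × 0.138947 = 0.138947 CAD
0.138947 CAD × 6.61512 = 0.919151 NOK

SEK/NOK = 0.919151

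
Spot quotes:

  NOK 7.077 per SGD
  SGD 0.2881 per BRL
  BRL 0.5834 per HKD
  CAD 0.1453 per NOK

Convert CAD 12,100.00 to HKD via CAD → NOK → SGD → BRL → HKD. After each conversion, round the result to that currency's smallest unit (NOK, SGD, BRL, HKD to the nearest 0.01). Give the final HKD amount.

CAD 12,100.00 ÷ 0.1453 = NOK 83,275.98
NOK 83,275.98 ÷ 7.077 = SGD 11,767.13
SGD 11,767.13 ÷ 0.2881 = BRL 40,843.91
BRL 40,843.91 ÷ 0.5834 = HKD 70,010.13

HKD 70,010.13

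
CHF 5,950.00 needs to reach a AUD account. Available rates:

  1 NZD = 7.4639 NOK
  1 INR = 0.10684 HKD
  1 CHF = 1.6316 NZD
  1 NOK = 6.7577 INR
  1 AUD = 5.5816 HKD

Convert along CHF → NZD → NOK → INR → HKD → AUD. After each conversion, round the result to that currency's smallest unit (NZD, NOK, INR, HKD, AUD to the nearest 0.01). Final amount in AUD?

CHF 5,950.00 × 1.6316 = NZD 9,708.02
NZD 9,708.02 × 7.4639 = NOK 72,459.69
NOK 72,459.69 × 6.7577 = INR 489,660.85
INR 489,660.85 × 0.10684 = HKD 52,315.37
HKD 52,315.37 ÷ 5.5816 = AUD 9,372.83

AUD 9,372.83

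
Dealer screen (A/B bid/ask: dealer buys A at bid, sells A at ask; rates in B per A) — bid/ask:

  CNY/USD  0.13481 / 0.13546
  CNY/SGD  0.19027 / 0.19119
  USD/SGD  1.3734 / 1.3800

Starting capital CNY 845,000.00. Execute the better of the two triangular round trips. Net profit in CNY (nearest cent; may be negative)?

Net profit: CNY 15,076.08

Best loop CNY → SGD → USD → CNY:
CNY 845,000.00 × 0.19027 (sell CNY at bid) = SGD 160,778.15
SGD 160,778.15 ÷ 1.3800 (buy USD at ask) = USD 116,505.91
USD 116,505.91 ÷ 0.13546 (buy CNY at ask) = CNY 860,076.08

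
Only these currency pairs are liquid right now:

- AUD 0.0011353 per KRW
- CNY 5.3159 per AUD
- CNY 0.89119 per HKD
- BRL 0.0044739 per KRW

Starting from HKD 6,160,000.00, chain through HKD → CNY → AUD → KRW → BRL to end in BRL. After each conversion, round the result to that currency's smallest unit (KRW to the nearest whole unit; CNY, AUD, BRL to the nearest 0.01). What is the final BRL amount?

BRL 4,069,582.43

HKD 6,160,000.00 × 0.89119 = CNY 5,489,730.40
CNY 5,489,730.40 ÷ 5.3159 = AUD 1,032,700.09
AUD 1,032,700.09 ÷ 0.0011353 = KRW 909,627,491
KRW 909,627,491 × 0.0044739 = BRL 4,069,582.43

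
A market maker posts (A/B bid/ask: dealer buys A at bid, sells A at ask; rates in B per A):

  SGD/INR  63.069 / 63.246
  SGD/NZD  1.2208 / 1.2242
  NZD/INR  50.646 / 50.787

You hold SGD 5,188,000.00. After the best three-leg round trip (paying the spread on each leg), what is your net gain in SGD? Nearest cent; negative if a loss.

Best loop SGD → INR → NZD → SGD:
SGD 5,188,000.00 × 63.069 (sell SGD at bid) = INR 327,201,972.00
INR 327,201,972.00 ÷ 50.787 (buy NZD at ask) = NZD 6,442,632.41
NZD 6,442,632.41 ÷ 1.2242 (buy SGD at ask) = SGD 5,262,728.64

Net profit: SGD 74,728.64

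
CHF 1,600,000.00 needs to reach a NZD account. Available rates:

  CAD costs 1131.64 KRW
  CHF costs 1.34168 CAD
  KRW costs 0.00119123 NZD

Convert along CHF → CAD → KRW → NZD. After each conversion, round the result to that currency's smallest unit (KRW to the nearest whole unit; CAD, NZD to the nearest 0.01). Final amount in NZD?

NZD 2,893,828.84

CHF 1,600,000.00 × 1.34168 = CAD 2,146,688.00
CAD 2,146,688.00 × 1131.64 = KRW 2,429,278,008
KRW 2,429,278,008 × 0.00119123 = NZD 2,893,828.84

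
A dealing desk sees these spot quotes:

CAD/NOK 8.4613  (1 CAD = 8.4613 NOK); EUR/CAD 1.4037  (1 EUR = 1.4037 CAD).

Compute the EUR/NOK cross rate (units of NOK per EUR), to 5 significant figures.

EUR/NOK = 11.877

1 EUR × 1.4037 = 1.4037 CAD
1.4037 CAD × 8.4613 = 11.8771 NOK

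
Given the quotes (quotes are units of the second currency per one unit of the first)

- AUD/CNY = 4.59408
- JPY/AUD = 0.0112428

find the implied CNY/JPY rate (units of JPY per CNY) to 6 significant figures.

CNY/JPY = 19.3610

1 CNY ÷ 4.59408 = 0.217671 AUD
0.217671 AUD ÷ 0.0112428 = 19.361 JPY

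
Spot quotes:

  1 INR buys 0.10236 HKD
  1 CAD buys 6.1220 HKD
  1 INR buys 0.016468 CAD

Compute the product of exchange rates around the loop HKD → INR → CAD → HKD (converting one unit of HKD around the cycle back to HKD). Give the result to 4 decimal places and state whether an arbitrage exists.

Around HKD → INR → CAD → HKD: 1 ÷ 0.10236 × 0.016468 × 6.1220 = 0.984927
Product < 1; profitable direction is HKD → CAD → INR → HKD.

0.9849 (arbitrage exists)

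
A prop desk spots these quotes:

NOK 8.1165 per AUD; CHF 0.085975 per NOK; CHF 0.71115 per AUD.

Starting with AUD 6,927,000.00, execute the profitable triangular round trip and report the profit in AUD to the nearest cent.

Profit: AUD 132,361.54

Profitable loop is AUD → CHF → NOK → AUD:
AUD 6,927,000.00 × 0.71115 = CHF 4,926,136.05
CHF 4,926,136.05 ÷ 0.085975 = NOK 57,297,307.94
NOK 57,297,307.94 ÷ 8.1165 = AUD 7,059,361.54
Profit = AUD 7,059,361.54 − AUD 6,927,000.00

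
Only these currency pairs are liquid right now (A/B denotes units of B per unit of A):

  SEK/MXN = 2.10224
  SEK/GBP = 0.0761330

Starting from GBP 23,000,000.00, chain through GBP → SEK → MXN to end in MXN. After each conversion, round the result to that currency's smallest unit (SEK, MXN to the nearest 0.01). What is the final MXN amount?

MXN 635,092,798.12

GBP 23,000,000.00 ÷ 0.0761330 = SEK 302,102,898.87
SEK 302,102,898.87 × 2.10224 = MXN 635,092,798.12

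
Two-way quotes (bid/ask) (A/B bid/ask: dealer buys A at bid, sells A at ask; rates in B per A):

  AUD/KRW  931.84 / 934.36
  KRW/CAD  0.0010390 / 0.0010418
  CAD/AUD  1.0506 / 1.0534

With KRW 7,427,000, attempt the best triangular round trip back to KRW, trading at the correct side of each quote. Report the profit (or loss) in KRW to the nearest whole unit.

Best loop KRW → CAD → AUD → KRW:
KRW 7,427,000 × 0.0010390 (sell KRW at bid) = CAD 7,716.65
CAD 7,716.65 × 1.0506 (sell CAD at bid) = AUD 8,107.12
AUD 8,107.12 × 931.84 (sell AUD at bid) = KRW 7,554,535

Net profit: KRW 127,535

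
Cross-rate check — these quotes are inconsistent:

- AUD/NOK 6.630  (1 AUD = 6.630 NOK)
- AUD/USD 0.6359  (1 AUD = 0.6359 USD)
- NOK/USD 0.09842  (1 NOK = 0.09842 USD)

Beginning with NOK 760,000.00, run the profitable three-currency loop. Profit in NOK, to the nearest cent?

Profitable loop is NOK → USD → AUD → NOK:
NOK 760,000.00 × 0.09842 = USD 74,799.20
USD 74,799.20 ÷ 0.6359 = AUD 117,627.30
AUD 117,627.30 × 6.630 = NOK 779,869.00
Profit = NOK 779,869.00 − NOK 760,000.00

Profit: NOK 19,869.00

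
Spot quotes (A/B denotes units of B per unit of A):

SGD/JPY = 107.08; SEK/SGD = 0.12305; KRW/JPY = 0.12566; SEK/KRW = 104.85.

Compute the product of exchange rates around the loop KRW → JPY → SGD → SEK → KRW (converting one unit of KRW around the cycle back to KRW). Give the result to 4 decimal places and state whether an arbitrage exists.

0.9999 (no arbitrage)

Around KRW → JPY → SGD → SEK → KRW: 1 × 0.12566 ÷ 107.08 ÷ 0.12305 × 104.85 = 0.999944
Product ≈ 1 (deviation 0.006%, within rounding noise).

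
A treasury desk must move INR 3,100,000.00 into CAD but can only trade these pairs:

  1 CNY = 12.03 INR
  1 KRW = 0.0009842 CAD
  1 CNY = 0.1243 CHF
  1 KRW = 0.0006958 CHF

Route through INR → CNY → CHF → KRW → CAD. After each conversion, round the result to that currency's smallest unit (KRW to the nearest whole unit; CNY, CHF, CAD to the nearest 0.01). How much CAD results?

CAD 45,307.09

INR 3,100,000.00 ÷ 12.03 = CNY 257,689.11
CNY 257,689.11 × 0.1243 = CHF 32,030.76
CHF 32,030.76 ÷ 0.0006958 = KRW 46,034,435
KRW 46,034,435 × 0.0009842 = CAD 45,307.09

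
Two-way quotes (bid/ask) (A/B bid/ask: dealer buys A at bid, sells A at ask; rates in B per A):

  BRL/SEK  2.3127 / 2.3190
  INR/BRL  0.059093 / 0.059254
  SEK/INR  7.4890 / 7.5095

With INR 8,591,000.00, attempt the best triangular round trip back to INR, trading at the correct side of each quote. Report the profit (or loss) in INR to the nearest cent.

Best loop INR → BRL → SEK → INR:
INR 8,591,000.00 × 0.059093 (sell INR at bid) = BRL 507,667.96
BRL 507,667.96 × 2.3127 (sell BRL at bid) = SEK 1,174,083.70
SEK 1,174,083.70 × 7.4890 (sell SEK at bid) = INR 8,792,712.81

Net profit: INR 201,712.81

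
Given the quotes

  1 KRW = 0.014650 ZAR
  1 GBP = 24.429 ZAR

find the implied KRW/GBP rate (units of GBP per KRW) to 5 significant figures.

KRW/GBP = 0.00059970

1 KRW × 0.014650 = 0.01465 ZAR
0.01465 ZAR ÷ 24.429 = 0.000599697 GBP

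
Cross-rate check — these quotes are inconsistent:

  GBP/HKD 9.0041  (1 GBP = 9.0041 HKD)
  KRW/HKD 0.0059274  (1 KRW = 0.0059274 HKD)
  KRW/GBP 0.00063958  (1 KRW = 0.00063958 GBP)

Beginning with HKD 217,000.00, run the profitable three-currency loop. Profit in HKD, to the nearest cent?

Profitable loop is HKD → GBP → KRW → HKD:
HKD 217,000.00 ÷ 9.0041 = GBP 24,100.13
GBP 24,100.13 ÷ 0.00063958 = KRW 37,681,185
KRW 37,681,185 × 0.0059274 = HKD 223,351.45
Profit = HKD 223,351.45 − HKD 217,000.00

Profit: HKD 6,351.45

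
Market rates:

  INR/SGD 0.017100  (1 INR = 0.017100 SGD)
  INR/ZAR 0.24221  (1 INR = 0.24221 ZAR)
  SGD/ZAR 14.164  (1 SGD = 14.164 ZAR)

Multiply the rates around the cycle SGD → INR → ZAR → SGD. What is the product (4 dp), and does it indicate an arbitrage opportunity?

1.0000 (no arbitrage)

Around SGD → INR → ZAR → SGD: 1 ÷ 0.017100 × 0.24221 ÷ 14.164 = 1.000023
Product ≈ 1 (deviation 0.002%, within rounding noise).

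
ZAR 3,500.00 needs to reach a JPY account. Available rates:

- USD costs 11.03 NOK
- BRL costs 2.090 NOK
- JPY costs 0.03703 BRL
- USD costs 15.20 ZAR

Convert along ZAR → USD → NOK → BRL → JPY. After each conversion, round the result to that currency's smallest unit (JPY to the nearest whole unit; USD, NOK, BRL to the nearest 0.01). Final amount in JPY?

JPY 32,817

ZAR 3,500.00 ÷ 15.20 = USD 230.26
USD 230.26 × 11.03 = NOK 2,539.77
NOK 2,539.77 ÷ 2.090 = BRL 1,215.20
BRL 1,215.20 ÷ 0.03703 = JPY 32,817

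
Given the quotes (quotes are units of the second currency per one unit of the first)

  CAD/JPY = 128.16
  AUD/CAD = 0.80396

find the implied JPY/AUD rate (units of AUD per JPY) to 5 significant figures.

JPY/AUD = 0.0097054

1 JPY ÷ 128.16 = 0.00780275 CAD
0.00780275 CAD ÷ 0.80396 = 0.00970539 AUD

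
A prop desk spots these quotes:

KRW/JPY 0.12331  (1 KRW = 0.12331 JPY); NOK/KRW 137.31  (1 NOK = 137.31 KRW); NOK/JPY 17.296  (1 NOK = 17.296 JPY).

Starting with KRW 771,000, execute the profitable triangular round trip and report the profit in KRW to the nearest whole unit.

Profit: KRW 16,589

Profitable loop is KRW → NOK → JPY → KRW:
KRW 771,000 ÷ 137.31 = NOK 5,615.03
NOK 5,615.03 × 17.296 = JPY 97,118
JPY 97,118 ÷ 0.12331 = KRW 787,589
Profit = KRW 787,589 − KRW 771,000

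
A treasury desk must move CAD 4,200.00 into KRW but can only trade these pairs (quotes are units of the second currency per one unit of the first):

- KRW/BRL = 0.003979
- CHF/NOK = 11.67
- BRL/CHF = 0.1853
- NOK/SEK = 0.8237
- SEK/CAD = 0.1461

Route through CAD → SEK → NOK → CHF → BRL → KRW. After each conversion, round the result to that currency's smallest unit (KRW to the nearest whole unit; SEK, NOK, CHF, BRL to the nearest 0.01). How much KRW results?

KRW 4,056,102

CAD 4,200.00 ÷ 0.1461 = SEK 28,747.43
SEK 28,747.43 ÷ 0.8237 = NOK 34,900.36
NOK 34,900.36 ÷ 11.67 = CHF 2,990.60
CHF 2,990.60 ÷ 0.1853 = BRL 16,139.23
BRL 16,139.23 ÷ 0.003979 = KRW 4,056,102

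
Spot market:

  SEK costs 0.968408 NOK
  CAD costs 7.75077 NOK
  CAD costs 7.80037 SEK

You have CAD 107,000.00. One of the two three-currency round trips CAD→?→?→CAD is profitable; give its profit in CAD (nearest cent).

Profit: CAD 2,788.05

Profitable loop is CAD → NOK → SEK → CAD:
CAD 107,000.00 × 7.75077 = NOK 829,332.39
NOK 829,332.39 ÷ 0.968408 = SEK 856,387.38
SEK 856,387.38 ÷ 7.80037 = CAD 109,788.05
Profit = CAD 109,788.05 − CAD 107,000.00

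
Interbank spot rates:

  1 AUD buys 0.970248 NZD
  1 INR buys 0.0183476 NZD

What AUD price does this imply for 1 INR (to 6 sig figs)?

1 INR × 0.0183476 = 0.0183476 NZD
0.0183476 NZD ÷ 0.970248 = 0.0189102 AUD

INR/AUD = 0.0189102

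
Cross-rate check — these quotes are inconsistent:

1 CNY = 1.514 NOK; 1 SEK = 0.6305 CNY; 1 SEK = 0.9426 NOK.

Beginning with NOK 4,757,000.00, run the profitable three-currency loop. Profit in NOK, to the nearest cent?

Profitable loop is NOK → SEK → CNY → NOK:
NOK 4,757,000.00 ÷ 0.9426 = SEK 5,046,679.40
SEK 5,046,679.40 × 0.6305 = CNY 3,181,931.36
CNY 3,181,931.36 × 1.514 = NOK 4,817,444.08
Profit = NOK 4,817,444.08 − NOK 4,757,000.00

Profit: NOK 60,444.08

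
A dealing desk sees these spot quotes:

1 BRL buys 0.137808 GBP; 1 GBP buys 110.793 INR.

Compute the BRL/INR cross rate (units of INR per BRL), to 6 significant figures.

BRL/INR = 15.2682

1 BRL × 0.137808 = 0.137808 GBP
0.137808 GBP × 110.793 = 15.2682 INR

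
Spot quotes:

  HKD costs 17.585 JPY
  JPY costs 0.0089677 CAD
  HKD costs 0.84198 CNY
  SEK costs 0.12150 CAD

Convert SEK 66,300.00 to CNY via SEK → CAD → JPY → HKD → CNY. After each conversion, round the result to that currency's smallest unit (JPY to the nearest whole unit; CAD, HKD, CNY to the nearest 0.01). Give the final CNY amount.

CNY 43,009.88

SEK 66,300.00 × 0.12150 = CAD 8,055.45
CAD 8,055.45 ÷ 0.0089677 = JPY 898,274
JPY 898,274 ÷ 17.585 = HKD 51,081.83
HKD 51,081.83 × 0.84198 = CNY 43,009.88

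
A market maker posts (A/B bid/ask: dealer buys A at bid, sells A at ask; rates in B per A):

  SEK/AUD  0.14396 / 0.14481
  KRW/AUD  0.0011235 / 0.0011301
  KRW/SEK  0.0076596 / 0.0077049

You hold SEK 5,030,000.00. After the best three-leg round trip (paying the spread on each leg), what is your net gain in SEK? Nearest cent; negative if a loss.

Best loop SEK → KRW → AUD → SEK:
SEK 5,030,000.00 ÷ 0.0077049 (buy KRW at ask) = KRW 652,831,315
KRW 652,831,315 × 0.0011235 (sell KRW at bid) = AUD 733,455.98
AUD 733,455.98 ÷ 0.14481 (buy SEK at ask) = SEK 5,064,953.96

Net profit: SEK 34,953.96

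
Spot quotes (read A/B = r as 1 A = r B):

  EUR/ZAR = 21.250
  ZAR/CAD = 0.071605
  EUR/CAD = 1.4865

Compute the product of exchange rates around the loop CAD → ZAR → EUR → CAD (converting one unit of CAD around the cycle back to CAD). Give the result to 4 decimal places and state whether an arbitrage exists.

Around CAD → ZAR → EUR → CAD: 1 ÷ 0.071605 ÷ 21.250 × 1.4865 = 0.976928
Product < 1; profitable direction is CAD → EUR → ZAR → CAD.

0.9769 (arbitrage exists)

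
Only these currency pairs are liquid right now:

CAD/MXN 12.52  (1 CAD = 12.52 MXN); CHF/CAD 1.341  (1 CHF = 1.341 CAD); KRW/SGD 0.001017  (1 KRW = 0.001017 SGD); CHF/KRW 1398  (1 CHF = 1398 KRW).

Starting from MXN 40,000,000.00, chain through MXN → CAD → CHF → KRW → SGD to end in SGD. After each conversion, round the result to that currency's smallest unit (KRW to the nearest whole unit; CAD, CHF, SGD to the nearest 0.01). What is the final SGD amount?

MXN 40,000,000.00 ÷ 12.52 = CAD 3,194,888.18
CAD 3,194,888.18 ÷ 1.341 = CHF 2,382,466.95
CHF 2,382,466.95 × 1398 = KRW 3,330,688,796
KRW 3,330,688,796 × 0.001017 = SGD 3,387,310.51

SGD 3,387,310.51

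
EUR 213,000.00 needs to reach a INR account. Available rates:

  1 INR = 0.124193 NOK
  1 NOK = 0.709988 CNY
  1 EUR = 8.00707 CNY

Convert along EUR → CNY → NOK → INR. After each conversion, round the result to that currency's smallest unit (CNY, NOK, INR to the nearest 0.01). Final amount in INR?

EUR 213,000.00 × 8.00707 = CNY 1,705,505.91
CNY 1,705,505.91 ÷ 0.709988 = NOK 2,402,161.60
NOK 2,402,161.60 ÷ 0.124193 = INR 19,342,165.82

INR 19,342,165.82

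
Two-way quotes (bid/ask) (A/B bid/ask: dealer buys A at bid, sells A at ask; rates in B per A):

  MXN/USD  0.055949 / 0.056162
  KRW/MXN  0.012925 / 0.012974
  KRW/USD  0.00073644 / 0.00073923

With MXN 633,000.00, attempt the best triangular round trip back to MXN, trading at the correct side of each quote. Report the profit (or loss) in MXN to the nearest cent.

Best loop MXN → KRW → USD → MXN:
MXN 633,000.00 ÷ 0.012974 (buy KRW at ask) = KRW 48,789,887
KRW 48,789,887 × 0.00073644 (sell KRW at bid) = USD 35,930.82
USD 35,930.82 ÷ 0.056162 (buy MXN at ask) = MXN 639,771.10

Net profit: MXN 6,771.10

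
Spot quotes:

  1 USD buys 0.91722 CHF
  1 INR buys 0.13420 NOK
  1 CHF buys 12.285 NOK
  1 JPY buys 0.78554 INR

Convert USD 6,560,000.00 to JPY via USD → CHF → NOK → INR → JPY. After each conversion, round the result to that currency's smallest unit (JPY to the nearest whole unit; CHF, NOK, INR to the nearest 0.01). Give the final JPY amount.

JPY 701,183,513

USD 6,560,000.00 × 0.91722 = CHF 6,016,963.20
CHF 6,016,963.20 × 12.285 = NOK 73,918,392.91
NOK 73,918,392.91 ÷ 0.13420 = INR 550,807,696.80
INR 550,807,696.80 ÷ 0.78554 = JPY 701,183,513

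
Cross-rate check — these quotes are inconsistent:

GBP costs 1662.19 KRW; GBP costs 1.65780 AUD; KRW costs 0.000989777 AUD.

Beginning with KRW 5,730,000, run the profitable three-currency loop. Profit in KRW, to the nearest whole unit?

Profitable loop is KRW → GBP → AUD → KRW:
KRW 5,730,000 ÷ 1662.19 = GBP 3,447.26
GBP 3,447.26 × 1.65780 = AUD 5,714.87
AUD 5,714.87 ÷ 0.000989777 = KRW 5,773,893
Profit = KRW 5,773,893 − KRW 5,730,000

Profit: KRW 43,893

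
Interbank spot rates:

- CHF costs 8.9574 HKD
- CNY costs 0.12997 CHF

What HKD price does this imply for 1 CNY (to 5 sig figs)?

1 CNY × 0.12997 = 0.12997 CHF
0.12997 CHF × 8.9574 = 1.16419 HKD

CNY/HKD = 1.1642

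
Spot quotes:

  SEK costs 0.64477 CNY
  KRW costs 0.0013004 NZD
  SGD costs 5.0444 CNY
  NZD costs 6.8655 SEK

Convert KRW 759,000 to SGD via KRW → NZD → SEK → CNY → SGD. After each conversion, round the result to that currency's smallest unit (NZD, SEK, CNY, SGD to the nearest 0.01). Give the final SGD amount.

SGD 866.13

KRW 759,000 × 0.0013004 = NZD 987.00
NZD 987.00 × 6.8655 = SEK 6,776.25
SEK 6,776.25 × 0.64477 = CNY 4,369.12
CNY 4,369.12 ÷ 5.0444 = SGD 866.13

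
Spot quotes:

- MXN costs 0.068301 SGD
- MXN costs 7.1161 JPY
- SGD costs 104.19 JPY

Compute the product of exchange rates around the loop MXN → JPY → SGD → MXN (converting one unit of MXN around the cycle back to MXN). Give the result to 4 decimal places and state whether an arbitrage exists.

Around MXN → JPY → SGD → MXN: 1 × 7.1161 ÷ 104.19 ÷ 0.068301 = 0.999975
Product ≈ 1 (deviation 0.003%, within rounding noise).

1.0000 (no arbitrage)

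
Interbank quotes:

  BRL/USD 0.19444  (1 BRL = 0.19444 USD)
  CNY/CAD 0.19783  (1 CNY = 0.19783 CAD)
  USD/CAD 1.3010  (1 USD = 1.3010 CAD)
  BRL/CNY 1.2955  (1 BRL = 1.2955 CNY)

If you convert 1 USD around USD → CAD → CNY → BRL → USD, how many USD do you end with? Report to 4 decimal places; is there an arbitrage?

Around USD → CAD → CNY → BRL → USD: 1 × 1.3010 ÷ 0.19783 ÷ 1.2955 × 0.19444 = 0.987037
Product < 1; profitable direction is USD → BRL → CNY → CAD → USD.

0.9870 (arbitrage exists)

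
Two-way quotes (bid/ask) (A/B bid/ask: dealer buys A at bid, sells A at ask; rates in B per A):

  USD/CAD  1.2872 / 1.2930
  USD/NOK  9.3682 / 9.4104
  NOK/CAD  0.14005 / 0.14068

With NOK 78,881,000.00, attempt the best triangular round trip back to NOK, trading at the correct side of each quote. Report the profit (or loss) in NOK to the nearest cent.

Best loop NOK → CAD → USD → NOK:
NOK 78,881,000.00 × 0.14005 (sell NOK at bid) = CAD 11,047,284.05
CAD 11,047,284.05 ÷ 1.2930 (buy USD at ask) = USD 8,543,916.51
USD 8,543,916.51 × 9.3682 (sell USD at bid) = NOK 80,041,118.67

Net profit: NOK 1,160,118.67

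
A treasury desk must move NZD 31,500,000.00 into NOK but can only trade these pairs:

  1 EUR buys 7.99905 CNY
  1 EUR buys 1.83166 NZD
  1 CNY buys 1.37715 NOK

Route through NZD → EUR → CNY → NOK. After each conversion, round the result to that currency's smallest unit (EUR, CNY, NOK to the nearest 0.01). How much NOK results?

NOK 189,445,960.89

NZD 31,500,000.00 ÷ 1.83166 = EUR 17,197,514.82
EUR 17,197,514.82 × 7.99905 = CNY 137,563,780.92
CNY 137,563,780.92 × 1.37715 = NOK 189,445,960.89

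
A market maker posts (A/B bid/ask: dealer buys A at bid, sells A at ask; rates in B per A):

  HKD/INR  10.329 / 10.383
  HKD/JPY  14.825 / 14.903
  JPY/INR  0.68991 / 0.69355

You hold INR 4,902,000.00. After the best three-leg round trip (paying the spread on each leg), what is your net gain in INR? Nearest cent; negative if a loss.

Best loop INR → JPY → HKD → INR:
INR 4,902,000.00 ÷ 0.69355 (buy JPY at ask) = JPY 7,067,984
JPY 7,067,984 ÷ 14.903 (buy HKD at ask) = HKD 474,265.82
HKD 474,265.82 × 10.329 (sell HKD at bid) = INR 4,898,691.69

Net result: INR -3,308.31 (no profitable arbitrage after spreads)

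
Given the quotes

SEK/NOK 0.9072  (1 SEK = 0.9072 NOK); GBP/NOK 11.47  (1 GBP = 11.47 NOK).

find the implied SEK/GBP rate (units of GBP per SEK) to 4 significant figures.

1 SEK × 0.9072 = 0.9072 NOK
0.9072 NOK ÷ 11.47 = 0.0790933 GBP

SEK/GBP = 0.07909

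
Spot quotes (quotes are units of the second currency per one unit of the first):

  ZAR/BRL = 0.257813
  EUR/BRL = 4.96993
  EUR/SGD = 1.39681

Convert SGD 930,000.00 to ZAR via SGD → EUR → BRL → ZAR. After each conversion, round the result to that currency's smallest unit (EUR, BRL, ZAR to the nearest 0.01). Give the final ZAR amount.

SGD 930,000.00 ÷ 1.39681 = EUR 665,802.79
EUR 665,802.79 × 4.96993 = BRL 3,308,993.26
BRL 3,308,993.26 ÷ 0.257813 = ZAR 12,834,858.06

ZAR 12,834,858.06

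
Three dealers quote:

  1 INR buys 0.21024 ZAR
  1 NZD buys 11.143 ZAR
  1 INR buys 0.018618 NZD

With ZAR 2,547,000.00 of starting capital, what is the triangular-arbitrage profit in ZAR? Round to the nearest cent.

Profit: ZAR 34,125.59

Profitable loop is ZAR → NZD → INR → ZAR:
ZAR 2,547,000.00 ÷ 11.143 = NZD 228,573.99
NZD 228,573.99 ÷ 0.018618 = INR 12,277,043.33
INR 12,277,043.33 × 0.21024 = ZAR 2,581,125.59
Profit = ZAR 2,581,125.59 − ZAR 2,547,000.00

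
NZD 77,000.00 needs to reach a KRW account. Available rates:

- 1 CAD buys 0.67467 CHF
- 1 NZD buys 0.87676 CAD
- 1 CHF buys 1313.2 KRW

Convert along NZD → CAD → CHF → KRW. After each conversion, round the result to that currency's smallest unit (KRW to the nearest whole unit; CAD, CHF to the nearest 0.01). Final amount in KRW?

KRW 59,812,741

NZD 77,000.00 × 0.87676 = CAD 67,510.52
CAD 67,510.52 × 0.67467 = CHF 45,547.32
CHF 45,547.32 × 1313.2 = KRW 59,812,741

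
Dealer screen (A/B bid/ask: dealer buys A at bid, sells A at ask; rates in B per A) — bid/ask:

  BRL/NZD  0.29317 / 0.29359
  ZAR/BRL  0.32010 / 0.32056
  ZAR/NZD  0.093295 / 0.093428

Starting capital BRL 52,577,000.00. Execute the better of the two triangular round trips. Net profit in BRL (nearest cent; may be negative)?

Best loop BRL → NZD → ZAR → BRL:
BRL 52,577,000.00 × 0.29317 (sell BRL at bid) = NZD 15,413,999.09
NZD 15,413,999.09 ÷ 0.093428 (buy ZAR at ask) = ZAR 164,982,650.70
ZAR 164,982,650.70 × 0.32010 (sell ZAR at bid) = BRL 52,810,946.49

Net profit: BRL 233,946.49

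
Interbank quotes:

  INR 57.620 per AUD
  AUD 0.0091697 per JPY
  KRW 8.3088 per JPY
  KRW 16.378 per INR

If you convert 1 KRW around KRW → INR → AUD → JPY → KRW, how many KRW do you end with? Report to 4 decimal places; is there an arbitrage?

Around KRW → INR → AUD → JPY → KRW: 1 ÷ 16.378 ÷ 57.620 ÷ 0.0091697 × 8.3088 = 0.960172
Product < 1; profitable direction is KRW → JPY → AUD → INR → KRW.

0.9602 (arbitrage exists)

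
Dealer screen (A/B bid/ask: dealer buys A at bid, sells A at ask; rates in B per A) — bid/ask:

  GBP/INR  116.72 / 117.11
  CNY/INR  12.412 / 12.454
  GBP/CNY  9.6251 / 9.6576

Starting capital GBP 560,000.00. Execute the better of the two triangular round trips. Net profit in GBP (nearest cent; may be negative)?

Net profit: GBP 11,269.53

Best loop GBP → CNY → INR → GBP:
GBP 560,000.00 × 9.6251 (sell GBP at bid) = CNY 5,390,056.00
CNY 5,390,056.00 × 12.412 (sell CNY at bid) = INR 66,901,375.07
INR 66,901,375.07 ÷ 117.11 (buy GBP at ask) = GBP 571,269.53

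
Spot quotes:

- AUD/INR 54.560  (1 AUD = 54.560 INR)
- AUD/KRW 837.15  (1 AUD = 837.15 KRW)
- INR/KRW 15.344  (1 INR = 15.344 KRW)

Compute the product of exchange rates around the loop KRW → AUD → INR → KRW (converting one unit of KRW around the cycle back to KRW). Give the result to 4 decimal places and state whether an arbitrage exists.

1.0000 (no arbitrage)

Around KRW → AUD → INR → KRW: 1 ÷ 837.15 × 54.560 × 15.344 = 1.000022
Product ≈ 1 (deviation 0.002%, within rounding noise).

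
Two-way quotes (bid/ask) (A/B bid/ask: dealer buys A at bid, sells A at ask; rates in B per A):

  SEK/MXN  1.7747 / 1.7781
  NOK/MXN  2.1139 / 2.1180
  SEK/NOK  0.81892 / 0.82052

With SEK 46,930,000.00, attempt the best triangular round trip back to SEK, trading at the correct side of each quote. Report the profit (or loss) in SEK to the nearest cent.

Best loop SEK → MXN → NOK → SEK:
SEK 46,930,000.00 × 1.7747 (sell SEK at bid) = MXN 83,286,671.00
MXN 83,286,671.00 ÷ 2.1180 (buy NOK at ask) = NOK 39,323,262.98
NOK 39,323,262.98 ÷ 0.82052 (buy SEK at ask) = SEK 47,924,807.42

Net profit: SEK 994,807.42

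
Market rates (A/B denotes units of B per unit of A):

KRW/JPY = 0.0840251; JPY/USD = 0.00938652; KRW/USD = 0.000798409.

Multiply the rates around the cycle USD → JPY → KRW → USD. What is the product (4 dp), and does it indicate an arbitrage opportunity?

Around USD → JPY → KRW → USD: 1 ÷ 0.00938652 ÷ 0.0840251 × 0.000798409 = 1.012306
Product > 1; profitable direction is USD → JPY → KRW → USD.

1.0123 (arbitrage exists)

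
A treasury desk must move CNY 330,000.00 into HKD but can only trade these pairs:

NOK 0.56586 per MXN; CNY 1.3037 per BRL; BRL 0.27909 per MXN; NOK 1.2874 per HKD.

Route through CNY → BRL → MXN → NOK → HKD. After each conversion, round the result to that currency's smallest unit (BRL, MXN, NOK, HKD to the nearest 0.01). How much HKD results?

HKD 398,646.07

CNY 330,000.00 ÷ 1.3037 = BRL 253,125.72
BRL 253,125.72 ÷ 0.27909 = MXN 906,968.07
MXN 906,968.07 × 0.56586 = NOK 513,216.95
NOK 513,216.95 ÷ 1.2874 = HKD 398,646.07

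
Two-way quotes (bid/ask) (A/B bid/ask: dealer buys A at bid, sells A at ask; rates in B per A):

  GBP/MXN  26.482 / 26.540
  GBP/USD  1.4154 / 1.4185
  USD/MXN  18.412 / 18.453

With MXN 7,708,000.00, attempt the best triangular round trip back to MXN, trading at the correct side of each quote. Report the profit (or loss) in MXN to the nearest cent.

Net profit: MXN 90,232.25

Best loop MXN → USD → GBP → MXN:
MXN 7,708,000.00 ÷ 18.453 (buy USD at ask) = USD 417,709.86
USD 417,709.86 ÷ 1.4185 (buy GBP at ask) = GBP 294,472.93
GBP 294,472.93 × 26.482 (sell GBP at bid) = MXN 7,798,232.25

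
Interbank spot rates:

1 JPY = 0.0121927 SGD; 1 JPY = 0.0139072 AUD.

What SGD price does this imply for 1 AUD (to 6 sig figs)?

AUD/SGD = 0.876719

1 AUD ÷ 0.0139072 = 71.9052 JPY
71.9052 JPY × 0.0121927 = 0.876719 SGD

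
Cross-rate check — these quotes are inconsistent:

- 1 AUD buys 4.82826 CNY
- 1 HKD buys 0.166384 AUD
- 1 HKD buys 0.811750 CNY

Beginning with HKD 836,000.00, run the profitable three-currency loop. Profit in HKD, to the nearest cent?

Profitable loop is HKD → CNY → AUD → HKD:
HKD 836,000.00 × 0.811750 = CNY 678,623.00
CNY 678,623.00 ÷ 4.82826 = AUD 140,552.29
AUD 140,552.29 ÷ 0.166384 = HKD 844,746.43
Profit = HKD 844,746.43 − HKD 836,000.00

Profit: HKD 8,746.43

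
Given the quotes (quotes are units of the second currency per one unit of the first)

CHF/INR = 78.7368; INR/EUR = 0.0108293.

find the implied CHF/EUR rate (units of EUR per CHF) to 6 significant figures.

CHF/EUR = 0.852664

1 CHF × 78.7368 = 78.7368 INR
78.7368 INR × 0.0108293 = 0.852664 EUR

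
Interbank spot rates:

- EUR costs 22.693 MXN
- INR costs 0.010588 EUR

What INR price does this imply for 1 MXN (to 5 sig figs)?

MXN/INR = 4.1619

1 MXN ÷ 22.693 = 0.0440665 EUR
0.0440665 EUR ÷ 0.010588 = 4.16192 INR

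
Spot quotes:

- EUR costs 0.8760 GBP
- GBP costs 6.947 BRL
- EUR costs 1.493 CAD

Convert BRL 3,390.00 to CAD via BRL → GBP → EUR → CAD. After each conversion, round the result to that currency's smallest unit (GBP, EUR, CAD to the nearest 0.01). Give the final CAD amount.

BRL 3,390.00 ÷ 6.947 = GBP 487.98
GBP 487.98 ÷ 0.8760 = EUR 557.05
EUR 557.05 × 1.493 = CAD 831.68

CAD 831.68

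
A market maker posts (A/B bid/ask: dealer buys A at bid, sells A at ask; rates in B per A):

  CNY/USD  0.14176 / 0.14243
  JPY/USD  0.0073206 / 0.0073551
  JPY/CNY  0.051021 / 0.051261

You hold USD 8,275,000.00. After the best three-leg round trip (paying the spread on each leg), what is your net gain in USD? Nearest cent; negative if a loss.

Net profit: USD 22,096.31

Best loop USD → CNY → JPY → USD:
USD 8,275,000.00 ÷ 0.14243 (buy CNY at ask) = CNY 58,098,715.16
CNY 58,098,715.16 ÷ 0.051261 (buy JPY at ask) = JPY 1,133,390,202
JPY 1,133,390,202 × 0.0073206 (sell JPY at bid) = USD 8,297,096.31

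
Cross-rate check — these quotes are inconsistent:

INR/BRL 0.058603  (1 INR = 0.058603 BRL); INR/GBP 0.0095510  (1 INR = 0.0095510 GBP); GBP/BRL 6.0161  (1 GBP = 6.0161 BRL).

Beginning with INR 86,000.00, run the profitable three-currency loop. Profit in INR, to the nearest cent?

Profitable loop is INR → BRL → GBP → INR:
INR 86,000.00 × 0.058603 = BRL 5,039.86
BRL 5,039.86 ÷ 6.0161 = GBP 837.73
GBP 837.73 ÷ 0.0095510 = INR 87,711.07
Profit = INR 87,711.07 − INR 86,000.00

Profit: INR 1,711.07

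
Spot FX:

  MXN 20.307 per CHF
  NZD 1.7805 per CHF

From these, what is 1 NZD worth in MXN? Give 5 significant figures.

NZD/MXN = 11.405

1 NZD ÷ 1.7805 = 0.56164 CHF
0.56164 CHF × 20.307 = 11.4052 MXN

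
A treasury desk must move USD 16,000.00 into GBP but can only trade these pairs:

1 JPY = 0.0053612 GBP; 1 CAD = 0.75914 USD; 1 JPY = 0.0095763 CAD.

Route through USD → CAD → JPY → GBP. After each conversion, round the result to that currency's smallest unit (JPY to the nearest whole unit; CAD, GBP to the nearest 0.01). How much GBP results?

USD 16,000.00 ÷ 0.75914 = CAD 21,076.48
CAD 21,076.48 ÷ 0.0095763 = JPY 2,200,900
JPY 2,200,900 × 0.0053612 = GBP 11,799.47

GBP 11,799.47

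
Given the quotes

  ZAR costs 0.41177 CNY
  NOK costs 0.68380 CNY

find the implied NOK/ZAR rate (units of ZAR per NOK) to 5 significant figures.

1 NOK × 0.68380 = 0.6838 CNY
0.6838 CNY ÷ 0.41177 = 1.66064 ZAR

NOK/ZAR = 1.6606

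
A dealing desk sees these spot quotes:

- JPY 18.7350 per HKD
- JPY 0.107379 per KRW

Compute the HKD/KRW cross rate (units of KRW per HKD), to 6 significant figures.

1 HKD × 18.7350 = 18.735 JPY
18.735 JPY ÷ 0.107379 = 174.475 KRW

HKD/KRW = 174.475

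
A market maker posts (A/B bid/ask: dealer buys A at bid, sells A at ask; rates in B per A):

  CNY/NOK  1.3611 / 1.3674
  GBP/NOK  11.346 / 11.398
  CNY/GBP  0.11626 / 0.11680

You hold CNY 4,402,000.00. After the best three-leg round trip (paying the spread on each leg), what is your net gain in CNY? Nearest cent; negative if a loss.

Net profit: CNY 98,580.94

Best loop CNY → NOK → GBP → CNY:
CNY 4,402,000.00 × 1.3611 (sell CNY at bid) = NOK 5,991,562.20
NOK 5,991,562.20 ÷ 11.398 (buy GBP at ask) = GBP 525,667.85
GBP 525,667.85 ÷ 0.11680 (buy CNY at ask) = CNY 4,500,580.94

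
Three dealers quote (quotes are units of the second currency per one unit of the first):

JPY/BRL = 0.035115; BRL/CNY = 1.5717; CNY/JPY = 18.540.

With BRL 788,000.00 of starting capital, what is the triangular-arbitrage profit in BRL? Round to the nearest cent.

Profitable loop is BRL → CNY → JPY → BRL:
BRL 788,000.00 × 1.5717 = CNY 1,238,499.60
CNY 1,238,499.60 × 18.540 = JPY 22,961,783
JPY 22,961,783 × 0.035115 = BRL 806,303.00
Profit = BRL 806,303.00 − BRL 788,000.00

Profit: BRL 18,303.00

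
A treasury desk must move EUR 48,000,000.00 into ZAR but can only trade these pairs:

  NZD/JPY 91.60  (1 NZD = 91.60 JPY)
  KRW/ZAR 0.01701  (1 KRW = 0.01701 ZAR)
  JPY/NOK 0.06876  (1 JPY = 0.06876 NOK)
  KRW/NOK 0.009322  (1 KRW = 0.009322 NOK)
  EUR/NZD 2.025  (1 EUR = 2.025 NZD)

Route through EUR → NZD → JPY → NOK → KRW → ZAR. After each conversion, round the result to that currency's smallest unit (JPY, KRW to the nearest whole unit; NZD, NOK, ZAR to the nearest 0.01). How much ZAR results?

EUR 48,000,000.00 × 2.025 = NZD 97,200,000.00
NZD 97,200,000.00 × 91.60 = JPY 8,903,520,000
JPY 8,903,520,000 × 0.06876 = NOK 612,206,035.20
NOK 612,206,035.20 ÷ 0.009322 = KRW 65,673,249,861
KRW 65,673,249,861 × 0.01701 = ZAR 1,117,101,980.14

ZAR 1,117,101,980.14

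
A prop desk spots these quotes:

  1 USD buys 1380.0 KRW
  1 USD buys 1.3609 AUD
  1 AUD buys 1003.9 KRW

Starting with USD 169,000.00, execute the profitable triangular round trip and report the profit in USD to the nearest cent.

Profitable loop is USD → KRW → AUD → USD:
USD 169,000.00 × 1380.0 = KRW 233,220,000
KRW 233,220,000 ÷ 1003.9 = AUD 232,313.98
AUD 232,313.98 ÷ 1.3609 = USD 170,706.13
Profit = USD 170,706.13 − USD 169,000.00

Profit: USD 1,706.13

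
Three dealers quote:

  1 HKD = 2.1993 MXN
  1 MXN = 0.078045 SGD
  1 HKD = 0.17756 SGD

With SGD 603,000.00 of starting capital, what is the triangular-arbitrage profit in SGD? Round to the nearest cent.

Profitable loop is SGD → MXN → HKD → SGD:
SGD 603,000.00 ÷ 0.078045 = MXN 7,726,311.74
MXN 7,726,311.74 ÷ 2.1993 = HKD 3,513,077.68
HKD 3,513,077.68 × 0.17756 = SGD 623,782.07
Profit = SGD 623,782.07 − SGD 603,000.00

Profit: SGD 20,782.07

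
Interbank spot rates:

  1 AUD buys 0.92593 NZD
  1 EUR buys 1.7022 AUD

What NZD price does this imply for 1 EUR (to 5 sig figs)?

1 EUR × 1.7022 = 1.7022 AUD
1.7022 AUD × 0.92593 = 1.57612 NZD

EUR/NZD = 1.5761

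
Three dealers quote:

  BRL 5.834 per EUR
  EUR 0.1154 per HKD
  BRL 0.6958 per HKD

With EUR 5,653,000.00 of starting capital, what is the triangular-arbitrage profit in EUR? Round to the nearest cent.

Profitable loop is EUR → HKD → BRL → EUR:
EUR 5,653,000.00 ÷ 0.1154 = HKD 48,986,135.18
HKD 48,986,135.18 × 0.6958 = BRL 34,084,552.86
BRL 34,084,552.86 ÷ 5.834 = EUR 5,842,398.50
Profit = EUR 5,842,398.50 − EUR 5,653,000.00

Profit: EUR 189,398.50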